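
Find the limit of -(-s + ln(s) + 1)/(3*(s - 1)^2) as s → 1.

1/6

Direct substitution gives 0/0.
Apply L'Hôpital: lim (-1 + 1/s)/(6 - 6*s), still 0/0.
After 2 applications of L'Hôpital's rule the quotient is (-1/s^2)/(-6); substituting s = 1 gives 1/6.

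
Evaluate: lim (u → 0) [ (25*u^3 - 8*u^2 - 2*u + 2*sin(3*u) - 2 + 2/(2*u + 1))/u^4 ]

32

Substitution gives 0/0; apply L'Hôpital's rule 4 times.
After differentiating numerator and denominator 4 times the quotient is (162*sin(3*u) + 768/(2*u + 1)^5)/(24); at u = 0 this is 32.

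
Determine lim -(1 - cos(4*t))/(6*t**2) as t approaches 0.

Substitution gives 0/0.
Use (1 − cos u)/u² → 1/2 with u = 4t: the limit is 4²/(2·(-6)) = -4/3.

-4/3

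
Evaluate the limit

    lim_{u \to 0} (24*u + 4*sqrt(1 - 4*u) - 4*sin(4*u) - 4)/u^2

-8

Substitution gives 0/0 (the numerator vanishes to order 2).
Expand each term to order u^2: the coefficient of u^2 in -4·sin(4u) is 0 and in 4·√(1 - 4u) is -8.
Lower-order terms cancel with the polynomial part, so the numerator is (-8)·u^2 + o(u^2), and the limit is (-8)/(1) = -8.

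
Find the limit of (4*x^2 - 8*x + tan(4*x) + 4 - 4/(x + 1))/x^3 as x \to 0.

76/3

Substitution gives 0/0; apply L'Hôpital's rule 3 times.
After differentiating numerator and denominator 3 times the quotient is (8*(16*(x + 1)^4*(3*tan(4*x)^2 + 1)/cos(4*x)^2 + 3)/(x + 1)^4)/(6); at x = 0 this is 76/3.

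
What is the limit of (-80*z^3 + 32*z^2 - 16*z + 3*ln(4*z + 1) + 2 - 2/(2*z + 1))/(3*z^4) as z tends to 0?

-224/3

Substitution gives 0/0; apply L'Hôpital's rule 4 times.
After differentiating numerator and denominator 4 times the quotient is (-4608/(4*z + 1)^4 - 768/(2*z + 1)^5)/(72); at z = 0 this is -224/3.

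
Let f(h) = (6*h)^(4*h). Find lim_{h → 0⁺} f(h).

1

Base → 0⁺ and exponent → 0⁺: a 0^0 form.
Take logs: 4h·ln(6h). This is 0·(−∞); rewriting as ln(6h)/(1/(4h)) and applying L'Hôpital gives 0.
Hence the limit is e^0 = 1.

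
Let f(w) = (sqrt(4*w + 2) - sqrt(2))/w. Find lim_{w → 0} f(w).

A 0/0 form; rationalise with √(2 + 4w) + √2. This collapses the numerator to 4w, leaving 4/(√(2 + 4w) + √2) → 4/(2√2) = √(2).

√(2)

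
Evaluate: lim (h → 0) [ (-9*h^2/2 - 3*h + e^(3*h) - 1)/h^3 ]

9/2

Direct substitution gives 0/0.
Apply L'Hôpital: lim (-9*h + 3*e^(3*h) - 3)/(3*h^2), still 0/0.
Apply L'Hôpital: lim (9*e^(3*h) - 9)/(6*h), still 0/0.
After 3 applications of L'Hôpital's rule the quotient is (27*e^(3*h))/(6); substituting h = 0 gives 9/2.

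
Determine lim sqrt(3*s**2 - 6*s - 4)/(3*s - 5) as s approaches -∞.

For large |s|, √(3*s^2 - 6*s - 4) ≈ √3·|s| and the denominator ≈ 3s.
Since s → −∞, |s| = −s, giving −√3/(3) = -√(3)/3.

-√(3)/3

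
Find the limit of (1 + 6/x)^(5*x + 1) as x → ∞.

e^(30)

The base → 1 and the exponent → ∞: a 1^∞ form.
Take logarithms: (5x + 1)·ln(1 + 6/x). Since ln(1+u) ~ u for small u, this behaves like (5x)·(6/x) → 30.
So the limit is e^(30).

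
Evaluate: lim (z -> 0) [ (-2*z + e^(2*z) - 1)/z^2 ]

2

Direct substitution gives 0/0.
Apply L'Hôpital: lim (2*e^(2*z) - 2)/(2*z), still 0/0.
After 2 applications of L'Hôpital's rule the quotient is (4*e^(2*z))/(2); substituting z = 0 gives 2.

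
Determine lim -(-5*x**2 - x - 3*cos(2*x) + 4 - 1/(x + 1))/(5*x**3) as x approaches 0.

-1/5

Substitution gives 0/0 (the numerator vanishes to order 3).
Expand each term to order x^3: the coefficient of x^3 in −1/(1 + x) is 1 and in -3·cos(2x) is 0.
Lower-order terms cancel with the polynomial part, so the numerator is (1)·x^3 + o(x^3), and the limit is (1)/(-5) = -1/5.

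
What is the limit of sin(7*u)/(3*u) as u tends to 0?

7/3

Substitution gives 0/0.
Write it as (7/3)·sin(7u)/(7u); since sin(θ)/θ → 1, the limit is 7/3.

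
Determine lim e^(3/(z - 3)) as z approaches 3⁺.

∞

As z → 3⁺, 3/(z - 3) → +∞, so e^(3/(z - 3)) → ∞.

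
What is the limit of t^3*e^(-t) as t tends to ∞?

0

Write as t^3/e^{1t}, an ∞/∞ form.
Exponential growth dominates any polynomial, so repeated L'Hôpital (or the standard result) gives 0.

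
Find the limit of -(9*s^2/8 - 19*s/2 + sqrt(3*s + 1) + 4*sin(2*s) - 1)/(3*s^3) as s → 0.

Substitution gives 0/0; apply L'Hôpital's rule 3 times.
After differentiating numerator and denominator 3 times the quotient is (-32*cos(2*s) + 81/(8*(3*s + 1)^(5/2)))/(-18); at s = 0 this is 175/144.

175/144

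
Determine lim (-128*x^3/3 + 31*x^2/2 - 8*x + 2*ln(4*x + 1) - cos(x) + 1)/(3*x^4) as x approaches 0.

-3073/72

Substitution gives 0/0 (the numerator vanishes to order 4).
Expand each term to order x^4: the coefficient of x^4 in 2·ln(1 + 4x) is -128 and in −cos(x) is -1/24.
Lower-order terms cancel with the polynomial part, so the numerator is (-3073/24)·x^4 + o(x^4), and the limit is (-3073/24)/(3) = -3073/72.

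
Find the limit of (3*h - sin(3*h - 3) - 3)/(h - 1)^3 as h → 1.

Direct substitution gives 0/0.
Apply L'Hôpital: lim (3 - 3*cos(3*h - 3))/(3*(h - 1)^2), still 0/0.
Apply L'Hôpital: lim (9*sin(3*h - 3))/(6*h - 6), still 0/0.
After 3 applications of L'Hôpital's rule the quotient is (27*cos(3*h - 3))/(6); substituting h = 1 gives 9/2.

9/2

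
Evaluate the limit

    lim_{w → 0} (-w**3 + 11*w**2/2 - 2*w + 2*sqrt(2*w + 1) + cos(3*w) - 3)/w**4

Substitution gives 0/0; apply L'Hôpital's rule 4 times.
After differentiating numerator and denominator 4 times the quotient is (81*cos(3*w) - 30/(2*w + 1)^(7/2))/(24); at w = 0 this is 17/8.

17/8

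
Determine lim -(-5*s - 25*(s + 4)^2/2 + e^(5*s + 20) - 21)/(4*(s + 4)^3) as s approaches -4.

-125/24

Direct substitution gives 0/0.
Apply L'Hôpital: lim (-25*s + 5*e^(5*s + 20) - 105)/(-12*(s + 4)^2), still 0/0.
Apply L'Hôpital: lim (25*e^(5*s + 20) - 25)/(-24*s - 96), still 0/0.
After 3 applications of L'Hôpital's rule the quotient is (125*e^(5*s + 20))/(-24); substituting s = -4 gives -125/24.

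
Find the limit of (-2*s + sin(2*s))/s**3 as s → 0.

-4/3

Direct substitution gives 0/0.
Apply L'Hôpital: lim (2*cos(2*s) - 2)/(3*s^2), still 0/0.
Apply L'Hôpital: lim (-4*sin(2*s))/(6*s), still 0/0.
After 3 applications of L'Hôpital's rule the quotient is (-8*cos(2*s))/(6); substituting s = 0 gives -4/3.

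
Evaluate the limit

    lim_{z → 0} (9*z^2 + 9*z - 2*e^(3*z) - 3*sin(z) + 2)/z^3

-17/2

Substitution gives 0/0; apply L'Hôpital's rule 3 times.
After differentiating numerator and denominator 3 times the quotient is (-54*e^(3*z) + 3*cos(z))/(6); at z = 0 this is -17/2.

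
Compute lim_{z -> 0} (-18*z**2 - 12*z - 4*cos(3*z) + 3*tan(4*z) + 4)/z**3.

64

Substitution gives 0/0 (the numerator vanishes to order 3).
Expand each term to order z^3: the coefficient of z^3 in -4·cos(3z) is 0 and in 3·tan(4z) is 64.
Lower-order terms cancel with the polynomial part, so the numerator is (64)·z^3 + o(z^3), and the limit is (64)/(1) = 64.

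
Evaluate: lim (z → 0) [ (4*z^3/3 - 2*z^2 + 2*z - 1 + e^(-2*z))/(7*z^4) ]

2/21

Direct substitution gives 0/0.
Apply L'Hôpital: lim (4*z^2 - 4*z + 2 - 2*e^(-2*z))/(28*z^3), still 0/0.
Apply L'Hôpital: lim (8*z - 4 + 4*e^(-2*z))/(84*z^2), still 0/0.
Apply L'Hôpital: lim (8 - 8*e^(-2*z))/(168*z), still 0/0.
After 4 applications of L'Hôpital's rule the quotient is (16*e^(-2*z))/(168); substituting z = 0 gives 2/21.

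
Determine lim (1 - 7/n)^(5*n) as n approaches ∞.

e^(-35)

Let L be the limit and take ln: ln L = lim (5n)·ln(1 - 7/n) = lim (5n)·(-7/n + O(1/n²)) = -35.
Hence L = e^(-35).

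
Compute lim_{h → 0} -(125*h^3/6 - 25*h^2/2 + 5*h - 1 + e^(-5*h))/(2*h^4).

Direct substitution gives 0/0.
Apply L'Hôpital: lim (125*h^2/2 - 25*h + 5 - 5*e^(-5*h))/(-8*h^3), still 0/0.
Apply L'Hôpital: lim (125*h - 25 + 25*e^(-5*h))/(-24*h^2), still 0/0.
Apply L'Hôpital: lim (125 - 125*e^(-5*h))/(-48*h), still 0/0.
After 4 applications of L'Hôpital's rule the quotient is (625*e^(-5*h))/(-48); substituting h = 0 gives -625/48.

-625/48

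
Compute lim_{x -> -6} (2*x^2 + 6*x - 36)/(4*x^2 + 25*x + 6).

At x = -6 both the top and bottom vanish — a removable singularity. Factoring out (x + 6) from each leaves (2*x - 6)/(4*x + 1), which at x = -6 equals 18/23.

18/23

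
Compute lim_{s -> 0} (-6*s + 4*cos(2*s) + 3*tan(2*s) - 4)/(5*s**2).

-8/5

Substitution gives 0/0; apply L'Hôpital's rule 2 times.
After differentiating numerator and denominator 2 times the quotient is (24*sin(2*s)/cos(2*s)^3 - 16*cos(2*s))/(10); at s = 0 this is -8/5.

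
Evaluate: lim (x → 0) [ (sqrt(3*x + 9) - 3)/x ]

Substitution gives 0/0. Multiply numerator and denominator by the conjugate √(9 + 3x) + √9.
The numerator becomes (9 + 3x) − 9 = 3x, so the expression simplifies to 3/(√(9 + 3x) + √9).
Letting x → 0 gives 3/(2√9) = 1/2.

1/2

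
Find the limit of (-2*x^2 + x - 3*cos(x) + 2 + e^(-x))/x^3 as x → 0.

Substitution gives 0/0; apply L'Hôpital's rule 3 times.
After differentiating numerator and denominator 3 times the quotient is (-3*sin(x) - e^(-x))/(6); at x = 0 this is -1/6.

-1/6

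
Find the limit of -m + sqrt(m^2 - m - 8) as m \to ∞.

-1/2

This has the form ∞ − ∞. Multiply and divide by the conjugate √(m^2 - m - 8) + m.
That gives (-m - 8) / (√(m^2 - m - 8) + m).
Divide numerator and denominator by m: the limit is -1/(2·1) = -1/2.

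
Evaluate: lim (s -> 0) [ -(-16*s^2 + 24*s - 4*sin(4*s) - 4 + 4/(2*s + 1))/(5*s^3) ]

-32/15

Substitution gives 0/0 (the numerator vanishes to order 3).
Expand each term to order s^3: the coefficient of s^3 in -4·sin(4s) is 128/3 and in 4·1/(1 + 2s) is -32.
Lower-order terms cancel with the polynomial part, so the numerator is (32/3)·s^3 + o(s^3), and the limit is (32/3)/(-5) = -32/15.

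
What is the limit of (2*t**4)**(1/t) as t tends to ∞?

1

Base → ∞ and exponent → 0: an ∞^0 form.
Take logs: (1/t)·ln(2·t^4) = (ln 2 + 4·ln t)/t → 0.
So the limit is e^0 = 1.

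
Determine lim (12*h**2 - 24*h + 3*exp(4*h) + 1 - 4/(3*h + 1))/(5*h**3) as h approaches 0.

Substitution gives 0/0 (the numerator vanishes to order 3).
Expand each term to order h^3: the coefficient of h^3 in -4·1/(1 + 3h) is 108 and in 3·e^(4h) is 32.
Lower-order terms cancel with the polynomial part, so the numerator is (140)·h^3 + o(h^3), and the limit is (140)/(5) = 28.

28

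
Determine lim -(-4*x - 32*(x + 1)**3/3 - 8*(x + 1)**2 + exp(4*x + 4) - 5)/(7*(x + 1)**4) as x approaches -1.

Direct substitution gives 0/0.
Apply L'Hôpital: lim (-16*x - 32*(x + 1)^2 + 4*e^(4*x + 4) - 20)/(-28*(x + 1)^3), still 0/0.
Apply L'Hôpital: lim (-64*x + 16*e^(4*x + 4) - 80)/(-84*(x + 1)^2), still 0/0.
Apply L'Hôpital: lim (64*e^(4*x + 4) - 64)/(-168*x - 168), still 0/0.
After 4 applications of L'Hôpital's rule the quotient is (256*e^(4*x + 4))/(-168); substituting x = -1 gives -32/21.

-32/21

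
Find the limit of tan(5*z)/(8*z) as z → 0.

5/8

Substitution gives 0/0.
Since tan(u)/u → 1 as u → 0, tan(5z)/(5z) → 1 and the limit is 5/8.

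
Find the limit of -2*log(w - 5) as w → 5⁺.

As w → 5⁺, w - 5 → 0⁺ and ln(w - 5) → −∞.
Multiplying by -2 gives ∞.

∞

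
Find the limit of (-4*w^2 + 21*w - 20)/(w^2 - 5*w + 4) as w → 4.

-11/3

Since w = 4 makes numerator and denominator zero, (w - 4) divides both.
Cancelling it gives (5 - 4*w)/(w - 1); now plug in w = 4 to get -11/3.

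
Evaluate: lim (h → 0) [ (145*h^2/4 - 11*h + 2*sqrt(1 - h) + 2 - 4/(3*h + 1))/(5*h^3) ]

Substitution gives 0/0 (the numerator vanishes to order 3).
Expand each term to order h^3: the coefficient of h^3 in -4·1/(1 + 3h) is 108 and in 2·√(1 - h) is -1/8.
Lower-order terms cancel with the polynomial part, so the numerator is (863/8)·h^3 + o(h^3), and the limit is (863/8)/(5) = 863/40.

863/40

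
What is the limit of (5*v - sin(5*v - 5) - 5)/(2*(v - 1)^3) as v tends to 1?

125/12

Direct substitution gives 0/0.
Apply L'Hôpital: lim (5 - 5*cos(5*v - 5))/(6*(v - 1)^2), still 0/0.
Apply L'Hôpital: lim (25*sin(5*v - 5))/(12*v - 12), still 0/0.
After 3 applications of L'Hôpital's rule the quotient is (125*cos(5*v - 5))/(12); substituting v = 1 gives 125/12.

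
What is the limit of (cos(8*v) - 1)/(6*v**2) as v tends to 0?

Direct substitution gives 0/0.
Apply L'Hôpital: lim (-8*sin(8*v))/(12*v), still 0/0.
After 2 applications of L'Hôpital's rule the quotient is (-64*cos(8*v))/(12); substituting v = 0 gives -16/3.

-16/3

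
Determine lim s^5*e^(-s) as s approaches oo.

Write as s^5/e^{1s}, an ∞/∞ form.
Exponential growth dominates any polynomial, so repeated L'Hôpital (or the standard result) gives 0.

0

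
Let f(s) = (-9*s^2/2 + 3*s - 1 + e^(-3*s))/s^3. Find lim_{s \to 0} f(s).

-9/2

Direct substitution gives 0/0.
Apply L'Hôpital: lim (-9*s + 3 - 3*e^(-3*s))/(3*s^2), still 0/0.
Apply L'Hôpital: lim (-9 + 9*e^(-3*s))/(6*s), still 0/0.
After 3 applications of L'Hôpital's rule the quotient is (-27*e^(-3*s))/(6); substituting s = 0 gives -9/2.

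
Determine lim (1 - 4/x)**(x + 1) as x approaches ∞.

Let L be the limit and take ln: ln L = lim (x + 1)·ln(1 - 4/x) = lim (x + 1)·(-4/x + O(1/x²)) = -4.
Hence L = e^(-4).

e^(-4)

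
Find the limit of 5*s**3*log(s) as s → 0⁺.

This is a 0·(−∞) form. Rewrite as 5·ln(s) / s^(−3) and apply L'Hôpital:
the derivative quotient is 5·(1/s) / (−3·s^(−4)) = (-5/3)·s^3 → 0.

0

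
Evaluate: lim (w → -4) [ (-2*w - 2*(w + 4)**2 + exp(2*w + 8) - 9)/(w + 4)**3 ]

4/3

Direct substitution gives 0/0.
Apply L'Hôpital: lim (-4*w + 2*e^(2*w + 8) - 18)/(3*(w + 4)^2), still 0/0.
Apply L'Hôpital: lim (4*e^(2*w + 8) - 4)/(6*w + 24), still 0/0.
After 3 applications of L'Hôpital's rule the quotient is (8*e^(2*w + 8))/(6); substituting w = -4 gives 4/3.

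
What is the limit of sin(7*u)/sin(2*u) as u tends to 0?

Substitution gives 0/0.
Divide numerator and denominator by u: sin(7u)/u → 7 and sin(2u)/u → 2, so the limit is 1·7/2 = 7/2.

7/2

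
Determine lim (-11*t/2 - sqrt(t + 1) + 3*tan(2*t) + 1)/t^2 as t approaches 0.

Substitution gives 0/0 (the numerator vanishes to order 2).
Expand each term to order t^2: the coefficient of t^2 in 3·tan(2t) is 0 and in −√(1 + t) is 1/8.
Lower-order terms cancel with the polynomial part, so the numerator is (1/8)·t^2 + o(t^2), and the limit is (1/8)/(1) = 1/8.

1/8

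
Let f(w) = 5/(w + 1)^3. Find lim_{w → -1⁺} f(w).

As w → -1⁺, (w + 1) → 0⁺, so (w + 1)^3 → 0⁺ and 5/(w + 1)^3 → ∞.

∞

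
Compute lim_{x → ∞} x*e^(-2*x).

0

Write as x^1/e^{2x}, an ∞/∞ form.
Exponential growth dominates any polynomial, so repeated L'Hôpital (or the standard result) gives 0.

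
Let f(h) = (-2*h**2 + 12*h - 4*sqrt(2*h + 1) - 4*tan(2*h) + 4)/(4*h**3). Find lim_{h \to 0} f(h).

Substitution gives 0/0 (the numerator vanishes to order 3).
Expand each term to order h^3: the coefficient of h^3 in -4·tan(2h) is -32/3 and in -4·√(1 + 2h) is -2.
Lower-order terms cancel with the polynomial part, so the numerator is (-38/3)·h^3 + o(h^3), and the limit is (-38/3)/(4) = -19/6.

-19/6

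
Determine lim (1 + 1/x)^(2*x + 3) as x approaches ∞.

e^(2)

Let L be the limit and take ln: ln L = lim (2x + 3)·ln(1 + 1/x) = lim (2x + 3)·(1/x + O(1/x²)) = 2.
Hence L = e^(2).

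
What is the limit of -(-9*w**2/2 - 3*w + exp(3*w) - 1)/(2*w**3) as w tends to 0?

-9/4

Direct substitution gives 0/0.
Apply L'Hôpital: lim (-9*w + 3*e^(3*w) - 3)/(-6*w^2), still 0/0.
Apply L'Hôpital: lim (9*e^(3*w) - 9)/(-12*w), still 0/0.
After 3 applications of L'Hôpital's rule the quotient is (27*e^(3*w))/(-12); substituting w = 0 gives -9/4.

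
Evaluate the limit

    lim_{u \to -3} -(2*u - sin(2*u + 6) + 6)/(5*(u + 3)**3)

Direct substitution gives 0/0.
Apply L'Hôpital: lim (2 - 2*cos(2*u + 6))/(-15*(u + 3)^2), still 0/0.
Apply L'Hôpital: lim (4*sin(2*u + 6))/(-30*u - 90), still 0/0.
After 3 applications of L'Hôpital's rule the quotient is (8*cos(2*u + 6))/(-30); substituting u = -3 gives -4/15.

-4/15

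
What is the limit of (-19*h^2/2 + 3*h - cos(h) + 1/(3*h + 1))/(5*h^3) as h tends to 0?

-27/5

Substitution gives 0/0 (the numerator vanishes to order 3).
Expand each term to order h^3: the coefficient of h^3 in −cos(h) is 0 and in 1/(1 + 3h) is -27.
Lower-order terms cancel with the polynomial part, so the numerator is (-27)·h^3 + o(h^3), and the limit is (-27)/(5) = -27/5.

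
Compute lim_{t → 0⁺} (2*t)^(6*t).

1

Base → 0⁺ and exponent → 0⁺: a 0^0 form.
Take logs: 6t·ln(2t). This is 0·(−∞); rewriting as ln(2t)/(1/(6t)) and applying L'Hôpital gives 0.
Hence the limit is e^0 = 1.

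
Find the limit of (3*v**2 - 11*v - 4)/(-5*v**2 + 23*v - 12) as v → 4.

At v = 4 both the top and bottom vanish — a removable singularity. Factoring out (v - 4) from each leaves (3*v + 1)/(3 - 5*v), which at v = 4 equals -13/17.

-13/17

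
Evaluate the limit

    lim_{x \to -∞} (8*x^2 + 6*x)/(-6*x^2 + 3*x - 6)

Numerator and denominator both have degree 2.
Dividing every term by x^2, all lower-order terms vanish and the limit is the ratio of leading coefficients, 8/(-6) = -4/3.

-4/3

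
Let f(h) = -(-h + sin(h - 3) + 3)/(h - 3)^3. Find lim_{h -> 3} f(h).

1/6

Direct substitution gives 0/0.
Apply L'Hôpital: lim (cos(h - 3) - 1)/(-3*(h - 3)^2), still 0/0.
Apply L'Hôpital: lim (-sin(h - 3))/(18 - 6*h), still 0/0.
After 3 applications of L'Hôpital's rule the quotient is (-cos(h - 3))/(-6); substituting h = 3 gives 1/6.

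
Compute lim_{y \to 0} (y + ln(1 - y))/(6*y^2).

Direct substitution gives 0/0.
Apply L'Hôpital: lim (1 - 1/(1 - y))/(12*y), still 0/0.
After 2 applications of L'Hôpital's rule the quotient is (-1/(1 - y)^2)/(12); substituting y = 0 gives -1/12.

-1/12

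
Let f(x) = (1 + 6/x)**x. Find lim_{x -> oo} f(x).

e^(6)

Write it as [(1 + 6/x)^x]^(1) · (1 + 6/x)^(0). The bracketed term tends to e^(6) and the second factor to 1, so the limit is e^(6).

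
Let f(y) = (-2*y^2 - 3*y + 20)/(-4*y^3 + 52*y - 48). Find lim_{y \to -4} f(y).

-13/140

At y = -4 both the top and bottom vanish — a removable singularity. Factoring out (y + 4) from each leaves (5 - 2*y)/(-4*y^2 + 16*y - 12), which at y = -4 equals -13/140.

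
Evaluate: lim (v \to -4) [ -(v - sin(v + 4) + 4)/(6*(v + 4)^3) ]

-1/36

Direct substitution gives 0/0.
Apply L'Hôpital: lim (1 - cos(v + 4))/(-18*(v + 4)^2), still 0/0.
Apply L'Hôpital: lim (sin(v + 4))/(-36*v - 144), still 0/0.
After 3 applications of L'Hôpital's rule the quotient is (cos(v + 4))/(-36); substituting v = -4 gives -1/36.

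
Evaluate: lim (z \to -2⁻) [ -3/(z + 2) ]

As z → -2⁻, (z + 2) → 0⁻, so (z + 2)^1 → 0⁻ and -3/(z + 2)^1 → ∞.

∞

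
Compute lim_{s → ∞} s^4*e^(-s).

Write as s^4/e^{1s}, an ∞/∞ form.
Exponential growth dominates any polynomial, so repeated L'Hôpital (or the standard result) gives 0.

0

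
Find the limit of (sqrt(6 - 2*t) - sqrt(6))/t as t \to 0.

Substitution gives 0/0. Multiply numerator and denominator by the conjugate √(6 - 2t) + √6.
The numerator becomes (6 - 2t) − 6 = -2t, so the expression simplifies to -2/(√(6 - 2t) + √6).
Letting t → 0 gives -2/(2√6) = -√(6)/6.

-√(6)/6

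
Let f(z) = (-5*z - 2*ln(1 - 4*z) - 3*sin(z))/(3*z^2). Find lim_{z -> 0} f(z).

Substitution gives 0/0; apply L'Hôpital's rule 2 times.
After differentiating numerator and denominator 2 times the quotient is (3*sin(z) + 32/(4*z - 1)^2)/(6); at z = 0 this is 16/3.

16/3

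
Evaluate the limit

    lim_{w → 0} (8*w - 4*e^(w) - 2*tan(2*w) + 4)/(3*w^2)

-2/3

Substitution gives 0/0; apply L'Hôpital's rule 2 times.
After differentiating numerator and denominator 2 times the quotient is (-4*e^(w) - 16*tan(2*w)/cos(2*w)^2)/(6); at w = 0 this is -2/3.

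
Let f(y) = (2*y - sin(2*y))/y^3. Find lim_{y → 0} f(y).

Direct substitution gives 0/0.
Apply L'Hôpital: lim (2 - 2*cos(2*y))/(3*y^2), still 0/0.
Apply L'Hôpital: lim (4*sin(2*y))/(6*y), still 0/0.
After 3 applications of L'Hôpital's rule the quotient is (8*cos(2*y))/(6); substituting y = 0 gives 4/3.

4/3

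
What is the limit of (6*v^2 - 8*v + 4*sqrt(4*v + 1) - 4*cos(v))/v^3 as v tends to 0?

16

Substitution gives 0/0 (the numerator vanishes to order 3).
Expand each term to order v^3: the coefficient of v^3 in 4·√(1 + 4v) is 16 and in -4·cos(v) is 0.
Lower-order terms cancel with the polynomial part, so the numerator is (16)·v^3 + o(v^3), and the limit is (16)/(1) = 16.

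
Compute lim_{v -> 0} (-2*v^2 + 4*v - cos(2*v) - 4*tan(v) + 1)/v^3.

Substitution gives 0/0 (the numerator vanishes to order 3).
Expand each term to order v^3: the coefficient of v^3 in -4·tan(v) is -4/3 and in −cos(2v) is 0.
Lower-order terms cancel with the polynomial part, so the numerator is (-4/3)·v^3 + o(v^3), and the limit is (-4/3)/(1) = -4/3.

-4/3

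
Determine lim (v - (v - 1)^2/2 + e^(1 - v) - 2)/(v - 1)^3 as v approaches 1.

Direct substitution gives 0/0.
Apply L'Hôpital: lim (-v - e^(1 - v) + 2)/(3*(v - 1)^2), still 0/0.
Apply L'Hôpital: lim (e^(1 - v) - 1)/(6*v - 6), still 0/0.
After 3 applications of L'Hôpital's rule the quotient is (-e^(1 - v))/(6); substituting v = 1 gives -1/6.

-1/6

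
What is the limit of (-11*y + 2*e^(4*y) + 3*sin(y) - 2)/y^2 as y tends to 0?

Substitution gives 0/0; apply L'Hôpital's rule 2 times.
After differentiating numerator and denominator 2 times the quotient is (32*e^(4*y) - 3*sin(y))/(2); at y = 0 this is 16.

16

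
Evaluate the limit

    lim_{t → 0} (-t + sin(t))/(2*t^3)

Direct substitution gives 0/0.
Apply L'Hôpital: lim (cos(t) - 1)/(6*t^2), still 0/0.
Apply L'Hôpital: lim (-sin(t))/(12*t), still 0/0.
After 3 applications of L'Hôpital's rule the quotient is (-cos(t))/(12); substituting t = 0 gives -1/12.

-1/12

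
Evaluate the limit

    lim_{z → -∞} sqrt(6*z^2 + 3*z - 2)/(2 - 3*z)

√(6)/3

For large |z|, √(6*z^2 + 3*z - 2) ≈ √6·|z| and the denominator ≈ -3z.
Since z → −∞, |z| = −z, giving −√6/(-3) = √(6)/3.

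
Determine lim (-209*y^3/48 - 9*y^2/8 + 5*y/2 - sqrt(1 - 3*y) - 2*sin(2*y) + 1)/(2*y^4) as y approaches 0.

405/256

Substitution gives 0/0; apply L'Hôpital's rule 4 times.
After differentiating numerator and denominator 4 times the quotient is (-32*sin(2*y) + 1215/(16*(1 - 3*y)^(7/2)))/(48); at y = 0 this is 405/256.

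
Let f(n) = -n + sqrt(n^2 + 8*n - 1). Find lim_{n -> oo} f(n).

4

This has the form ∞ − ∞. Multiply and divide by the conjugate √(n^2 + 8*n - 1) + n.
That gives (8n - 1) / (√(n^2 + 8*n - 1) + n).
Divide numerator and denominator by n: the limit is 8/(2·1) = 4.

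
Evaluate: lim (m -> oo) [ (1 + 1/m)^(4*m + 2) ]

e^(4)

The base → 1 and the exponent → ∞: a 1^∞ form.
Take logarithms: (4m + 2)·ln(1 + 1/m). Since ln(1+u) ~ u for small u, this behaves like (4m)·(1/m) → 4.
So the limit is e^(4).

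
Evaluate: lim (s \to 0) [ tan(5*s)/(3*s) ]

5/3

Substitution gives 0/0.
Since tan(u)/u → 1 as u → 0, tan(5s)/(5s) → 1 and the limit is 5/3.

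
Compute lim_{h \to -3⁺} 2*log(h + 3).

-∞

As h → -3⁺, h + 3 → 0⁺ and ln(h + 3) → −∞.
Multiplying by 2 gives -∞.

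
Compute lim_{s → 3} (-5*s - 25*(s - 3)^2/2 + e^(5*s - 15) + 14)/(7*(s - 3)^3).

125/42

Direct substitution gives 0/0.
Apply L'Hôpital: lim (-25*s + 5*e^(5*s - 15) + 70)/(21*(s - 3)^2), still 0/0.
Apply L'Hôpital: lim (25*e^(5*s - 15) - 25)/(42*s - 126), still 0/0.
After 3 applications of L'Hôpital's rule the quotient is (125*e^(5*s - 15))/(42); substituting s = 3 gives 125/42.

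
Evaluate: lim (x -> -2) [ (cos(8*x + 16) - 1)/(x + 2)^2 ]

-32

Direct substitution gives 0/0.
Apply L'Hôpital: lim (-8*sin(8*x + 16))/(2*x + 4), still 0/0.
After 2 applications of L'Hôpital's rule the quotient is (-64*cos(8*x + 16))/(2); substituting x = -2 gives -32.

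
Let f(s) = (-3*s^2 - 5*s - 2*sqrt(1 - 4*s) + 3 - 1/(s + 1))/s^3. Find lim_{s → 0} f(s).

Substitution gives 0/0 (the numerator vanishes to order 3).
Expand each term to order s^3: the coefficient of s^3 in -2·√(1 - 4s) is 8 and in −1/(1 + s) is 1.
Lower-order terms cancel with the polynomial part, so the numerator is (9)·s^3 + o(s^3), and the limit is (9)/(1) = 9.

9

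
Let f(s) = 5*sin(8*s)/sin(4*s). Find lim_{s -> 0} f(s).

10

Substitution gives 0/0.
Divide numerator and denominator by s: sin(8s)/s → 8 and sin(4s)/s → 4, so the limit is 5·8/4 = 10.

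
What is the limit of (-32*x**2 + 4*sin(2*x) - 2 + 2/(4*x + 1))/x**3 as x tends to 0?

-400/3

Substitution gives 0/0 (the numerator vanishes to order 3).
Expand each term to order x^3: the coefficient of x^3 in 4·sin(2x) is -16/3 and in 2·1/(1 + 4x) is -128.
Lower-order terms cancel with the polynomial part, so the numerator is (-400/3)·x^3 + o(x^3), and the limit is (-400/3)/(1) = -400/3.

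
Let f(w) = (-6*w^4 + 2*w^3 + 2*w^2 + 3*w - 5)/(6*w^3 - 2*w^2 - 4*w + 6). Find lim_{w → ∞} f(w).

The numerator has higher degree (4 > 3); the quotient behaves like (-6/(6))·w^1 for large |w|.
As w → +∞ this diverges to -∞.

-∞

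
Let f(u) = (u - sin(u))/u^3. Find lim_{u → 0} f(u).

Direct substitution gives 0/0.
Apply L'Hôpital: lim (1 - cos(u))/(3*u^2), still 0/0.
Apply L'Hôpital: lim (sin(u))/(6*u), still 0/0.
After 3 applications of L'Hôpital's rule the quotient is (cos(u))/(6); substituting u = 0 gives 1/6.

1/6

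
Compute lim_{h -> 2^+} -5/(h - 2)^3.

As h → 2⁺, (h - 2) → 0⁺, so (h - 2)^3 → 0⁺ and -5/(h - 2)^3 → -∞.

-∞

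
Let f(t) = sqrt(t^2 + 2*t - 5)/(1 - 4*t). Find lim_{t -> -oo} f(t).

For large |t|, √(t^2 + 2*t - 5) ≈ √1·|t| and the denominator ≈ -4t.
Since t → −∞, |t| = −t, giving −√1/(-4) = 1/4.

1/4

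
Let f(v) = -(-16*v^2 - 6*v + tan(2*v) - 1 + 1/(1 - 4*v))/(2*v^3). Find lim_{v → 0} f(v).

-100/3

Substitution gives 0/0 (the numerator vanishes to order 3).
Expand each term to order v^3: the coefficient of v^3 in tan(2v) is 8/3 and in 1/(1 - 4v) is 64.
Lower-order terms cancel with the polynomial part, so the numerator is (200/3)·v^3 + o(v^3), and the limit is (200/3)/(-2) = -100/3.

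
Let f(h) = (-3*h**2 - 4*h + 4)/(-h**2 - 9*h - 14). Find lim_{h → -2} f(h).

Since h = -2 makes numerator and denominator zero, (h + 2) divides both.
Cancelling it gives (2 - 3*h)/(-h - 7); now plug in h = -2 to get -8/5.

-8/5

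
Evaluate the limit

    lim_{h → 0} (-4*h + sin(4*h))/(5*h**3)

-32/15

Direct substitution gives 0/0.
Apply L'Hôpital: lim (4*cos(4*h) - 4)/(15*h^2), still 0/0.
Apply L'Hôpital: lim (-16*sin(4*h))/(30*h), still 0/0.
After 3 applications of L'Hôpital's rule the quotient is (-64*cos(4*h))/(30); substituting h = 0 gives -32/15.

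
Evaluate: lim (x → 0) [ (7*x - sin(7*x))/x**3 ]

343/6

Direct substitution gives 0/0.
Apply L'Hôpital: lim (7 - 7*cos(7*x))/(3*x^2), still 0/0.
Apply L'Hôpital: lim (49*sin(7*x))/(6*x), still 0/0.
After 3 applications of L'Hôpital's rule the quotient is (343*cos(7*x))/(6); substituting x = 0 gives 343/6.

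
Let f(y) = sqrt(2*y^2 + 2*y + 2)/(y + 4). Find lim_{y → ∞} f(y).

For large |y|, √(2*y^2 + 2*y + 2) ≈ √2·|y| and the denominator ≈ y.
Since y → +∞, |y| = y, giving √2/(1) = √(2).

√(2)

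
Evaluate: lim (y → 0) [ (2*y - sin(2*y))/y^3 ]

4/3

Direct substitution gives 0/0.
Apply L'Hôpital: lim (2 - 2*cos(2*y))/(3*y^2), still 0/0.
Apply L'Hôpital: lim (4*sin(2*y))/(6*y), still 0/0.
After 3 applications of L'Hôpital's rule the quotient is (8*cos(2*y))/(6); substituting y = 0 gives 4/3.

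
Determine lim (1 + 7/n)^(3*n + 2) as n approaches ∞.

e^(21)

Let L be the limit and take ln: ln L = lim (3n + 2)·ln(1 + 7/n) = lim (3n + 2)·(7/n + O(1/n²)) = 21.
Hence L = e^(21).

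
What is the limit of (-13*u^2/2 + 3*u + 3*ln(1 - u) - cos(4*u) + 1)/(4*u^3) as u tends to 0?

-1/4

Substitution gives 0/0; apply L'Hôpital's rule 3 times.
After differentiating numerator and denominator 3 times the quotient is (-64*sin(4*u) + 6/(u - 1)^3)/(24); at u = 0 this is -1/4.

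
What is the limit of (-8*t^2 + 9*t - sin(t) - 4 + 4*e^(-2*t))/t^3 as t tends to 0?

Substitution gives 0/0; apply L'Hôpital's rule 3 times.
After differentiating numerator and denominator 3 times the quotient is (cos(t) - 32*e^(-2*t))/(6); at t = 0 this is -31/6.

-31/6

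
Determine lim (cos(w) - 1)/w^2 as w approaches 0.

-1/2

Direct substitution gives 0/0.
Apply L'Hôpital: lim (-sin(w))/(2*w), still 0/0.
After 2 applications of L'Hôpital's rule the quotient is (-cos(w))/(2); substituting w = 0 gives -1/2.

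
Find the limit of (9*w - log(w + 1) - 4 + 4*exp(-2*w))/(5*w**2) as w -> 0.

17/10

Substitution gives 0/0; apply L'Hôpital's rule 2 times.
After differentiating numerator and denominator 2 times the quotient is (16*e^(-2*w) + (w + 1)^(-2))/(10); at w = 0 this is 17/10.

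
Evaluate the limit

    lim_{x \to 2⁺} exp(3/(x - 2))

∞

As x → 2⁺, 3/(x - 2) → +∞, so e^(3/(x - 2)) → ∞.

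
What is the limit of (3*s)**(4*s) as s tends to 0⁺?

Base → 0⁺ and exponent → 0⁺: a 0^0 form.
Take logs: 4s·ln(3s). This is 0·(−∞); rewriting as ln(3s)/(1/(4s)) and applying L'Hôpital gives 0.
Hence the limit is e^0 = 1.

1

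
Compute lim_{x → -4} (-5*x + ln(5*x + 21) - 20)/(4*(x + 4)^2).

-25/8

Direct substitution gives 0/0.
Apply L'Hôpital: lim (-5 + 5/(5*x + 21))/(8*x + 32), still 0/0.
After 2 applications of L'Hôpital's rule the quotient is (-25/(5*x + 21)^2)/(8); substituting x = -4 gives -25/8.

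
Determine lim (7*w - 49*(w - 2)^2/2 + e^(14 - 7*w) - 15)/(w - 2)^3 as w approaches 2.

Direct substitution gives 0/0.
Apply L'Hôpital: lim (-49*w - 7*e^(14 - 7*w) + 105)/(3*(w - 2)^2), still 0/0.
Apply L'Hôpital: lim (49*e^(14 - 7*w) - 49)/(6*w - 12), still 0/0.
After 3 applications of L'Hôpital's rule the quotient is (-343*e^(14 - 7*w))/(6); substituting w = 2 gives -343/6.

-343/6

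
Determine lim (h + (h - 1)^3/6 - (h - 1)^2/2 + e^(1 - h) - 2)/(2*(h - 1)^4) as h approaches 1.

1/48

Direct substitution gives 0/0.
Apply L'Hôpital: lim (-h + (h - 1)^2/2 - e^(1 - h) + 2)/(8*(h - 1)^3), still 0/0.
Apply L'Hôpital: lim (h + e^(1 - h) - 2)/(24*(h - 1)^2), still 0/0.
Apply L'Hôpital: lim (1 - e^(1 - h))/(48*h - 48), still 0/0.
After 4 applications of L'Hôpital's rule the quotient is (e^(1 - h))/(48); substituting h = 1 gives 1/48.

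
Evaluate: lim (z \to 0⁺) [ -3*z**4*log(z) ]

This is a 0·(−∞) form. Rewrite as -3·ln(z) / z^(−4) and apply L'Hôpital:
the derivative quotient is -3·(1/z) / (−4·z^(−5)) = (3/4)·z^4 → 0.

0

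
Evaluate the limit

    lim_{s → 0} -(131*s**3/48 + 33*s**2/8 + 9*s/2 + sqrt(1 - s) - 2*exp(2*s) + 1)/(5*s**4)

527/1920

Substitution gives 0/0; apply L'Hôpital's rule 4 times.
After differentiating numerator and denominator 4 times the quotient is (-32*e^(2*s) - 15/(16*(1 - s)^(7/2)))/(-120); at s = 0 this is 527/1920.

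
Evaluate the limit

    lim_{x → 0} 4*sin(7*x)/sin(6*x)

14/3

Substitution gives 0/0.
Divide numerator and denominator by x: sin(7x)/x → 7 and sin(6x)/x → 6, so the limit is 4·7/6 = 14/3.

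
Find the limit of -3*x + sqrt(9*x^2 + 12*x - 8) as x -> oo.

An ∞ − ∞ form. Rationalising with the conjugate, the difference becomes (12x - 8) / (√(9*x^2 + 12*x - 8) + 3x).
For large x the denominator behaves like 2·3x, so the quotient tends to 12/6 = 2.

2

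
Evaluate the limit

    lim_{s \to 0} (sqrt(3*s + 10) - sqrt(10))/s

Substitution gives 0/0. Multiply numerator and denominator by the conjugate √(10 + 3s) + √10.
The numerator becomes (10 + 3s) − 10 = 3s, so the expression simplifies to 3/(√(10 + 3s) + √10).
Letting s → 0 gives 3/(2√10) = 3*√(10)/20.

3*√(10)/20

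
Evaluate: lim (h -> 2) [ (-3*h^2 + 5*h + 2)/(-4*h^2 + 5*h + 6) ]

7/11

Since h = 2 makes numerator and denominator zero, (h - 2) divides both.
Cancelling it gives (-3*h - 1)/(-4*h - 3); now plug in h = 2 to get 7/11.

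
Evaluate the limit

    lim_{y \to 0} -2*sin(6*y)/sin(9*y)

-4/3

Substitution gives 0/0.
Divide numerator and denominator by y: sin(6y)/y → 6 and sin(9y)/y → 9, so the limit is -2·6/9 = -4/3.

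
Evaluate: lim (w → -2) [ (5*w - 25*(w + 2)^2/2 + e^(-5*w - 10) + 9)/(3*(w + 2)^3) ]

Direct substitution gives 0/0.
Apply L'Hôpital: lim (-25*w - 5*e^(-5*w - 10) - 45)/(9*(w + 2)^2), still 0/0.
Apply L'Hôpital: lim (25*e^(-5*w - 10) - 25)/(18*w + 36), still 0/0.
After 3 applications of L'Hôpital's rule the quotient is (-125*e^(-5*w - 10))/(18); substituting w = -2 gives -125/18.

-125/18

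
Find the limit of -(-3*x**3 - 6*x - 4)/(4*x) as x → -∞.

The numerator has higher degree (3 > 1); the quotient behaves like (-3/(-4))·x^2 for large |x|.
As x → −∞ this diverges to ∞.

∞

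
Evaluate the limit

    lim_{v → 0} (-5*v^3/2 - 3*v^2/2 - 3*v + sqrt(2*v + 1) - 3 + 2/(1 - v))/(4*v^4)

Substitution gives 0/0 (the numerator vanishes to order 4).
Expand each term to order v^4: the coefficient of v^4 in √(1 + 2v) is -5/8 and in 2·1/(1 - v) is 2.
Lower-order terms cancel with the polynomial part, so the numerator is (11/8)·v^4 + o(v^4), and the limit is (11/8)/(4) = 11/32.

11/32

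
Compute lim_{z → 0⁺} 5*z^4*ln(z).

0

This is a 0·(−∞) form. Rewrite as 5·ln(z) / z^(−4) and apply L'Hôpital:
the derivative quotient is 5·(1/z) / (−4·z^(−5)) = (-5/4)·z^4 → 0.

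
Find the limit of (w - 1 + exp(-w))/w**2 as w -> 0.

1/2

Direct substitution gives 0/0.
Apply L'Hôpital: lim (1 - e^(-w))/(2*w), still 0/0.
After 2 applications of L'Hôpital's rule the quotient is (e^(-w))/(2); substituting w = 0 gives 1/2.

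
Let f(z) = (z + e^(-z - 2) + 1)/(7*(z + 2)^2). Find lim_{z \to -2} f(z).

Direct substitution gives 0/0.
Apply L'Hôpital: lim (1 - e^(-z - 2))/(14*z + 28), still 0/0.
After 2 applications of L'Hôpital's rule the quotient is (e^(-z - 2))/(14); substituting z = -2 gives 1/14.

1/14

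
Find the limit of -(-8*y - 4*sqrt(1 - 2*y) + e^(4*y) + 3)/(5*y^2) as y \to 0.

Substitution gives 0/0 (the numerator vanishes to order 2).
Expand each term to order y^2: the coefficient of y^2 in -4·√(1 - 2y) is 2 and in e^(4y) is 8.
Lower-order terms cancel with the polynomial part, so the numerator is (10)·y^2 + o(y^2), and the limit is (10)/(-5) = -2.

-2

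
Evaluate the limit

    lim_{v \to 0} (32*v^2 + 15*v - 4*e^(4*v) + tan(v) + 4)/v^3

-127/3

Substitution gives 0/0 (the numerator vanishes to order 3).
Expand each term to order v^3: the coefficient of v^3 in tan(v) is 1/3 and in -4·e^(4v) is -128/3.
Lower-order terms cancel with the polynomial part, so the numerator is (-127/3)·v^3 + o(v^3), and the limit is (-127/3)/(1) = -127/3.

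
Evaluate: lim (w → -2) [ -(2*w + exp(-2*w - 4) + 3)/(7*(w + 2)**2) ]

-2/7

Direct substitution gives 0/0.
Apply L'Hôpital: lim (2 - 2*e^(-2*w - 4))/(-14*w - 28), still 0/0.
After 2 applications of L'Hôpital's rule the quotient is (4*e^(-2*w - 4))/(-14); substituting w = -2 gives -2/7.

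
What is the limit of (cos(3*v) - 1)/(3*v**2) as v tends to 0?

-3/2

Direct substitution gives 0/0.
Apply L'Hôpital: lim (-3*sin(3*v))/(6*v), still 0/0.
After 2 applications of L'Hôpital's rule the quotient is (-9*cos(3*v))/(6); substituting v = 0 gives -3/2.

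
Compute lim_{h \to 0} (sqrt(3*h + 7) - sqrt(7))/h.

A 0/0 form; rationalise with √(7 + 3h) + √7. This collapses the numerator to 3h, leaving 3/(√(7 + 3h) + √7) → 3/(2√7) = 3*√(7)/14.

3*√(7)/14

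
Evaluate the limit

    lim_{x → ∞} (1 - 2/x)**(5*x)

e^(-10)

Write it as [(1 - 2/x)^x]^(5) · (1 - 2/x)^(0). The bracketed term tends to e^(-2) and the second factor to 1, so the limit is e^(-10).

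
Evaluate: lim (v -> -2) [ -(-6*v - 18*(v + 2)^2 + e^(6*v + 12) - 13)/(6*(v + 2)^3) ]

-6

Direct substitution gives 0/0.
Apply L'Hôpital: lim (-36*v + 6*e^(6*v + 12) - 78)/(-18*(v + 2)^2), still 0/0.
Apply L'Hôpital: lim (36*e^(6*v + 12) - 36)/(-36*v - 72), still 0/0.
After 3 applications of L'Hôpital's rule the quotient is (216*e^(6*v + 12))/(-36); substituting v = -2 gives -6.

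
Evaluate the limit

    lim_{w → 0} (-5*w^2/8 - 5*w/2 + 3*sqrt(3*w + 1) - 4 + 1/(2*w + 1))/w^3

-47/16

Substitution gives 0/0; apply L'Hôpital's rule 3 times.
After differentiating numerator and denominator 3 times the quotient is (243/(8*(3*w + 1)^(5/2)) - 48/(2*w + 1)^4)/(6); at w = 0 this is -47/16.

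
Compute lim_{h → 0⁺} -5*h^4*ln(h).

0

This is a 0·(−∞) form. Rewrite as -5·ln(h) / h^(−4) and apply L'Hôpital:
the derivative quotient is -5·(1/h) / (−4·h^(−5)) = (5/4)·h^4 → 0.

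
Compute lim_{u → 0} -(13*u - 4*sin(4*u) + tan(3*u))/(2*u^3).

Substitution gives 0/0 (the numerator vanishes to order 3).
Expand each term to order u^3: the coefficient of u^3 in tan(3u) is 9 and in -4·sin(4u) is 128/3.
Lower-order terms cancel with the polynomial part, so the numerator is (155/3)·u^3 + o(u^3), and the limit is (155/3)/(-2) = -155/6.

-155/6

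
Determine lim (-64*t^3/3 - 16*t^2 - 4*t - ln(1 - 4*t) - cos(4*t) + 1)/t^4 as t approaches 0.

Substitution gives 0/0; apply L'Hôpital's rule 4 times.
After differentiating numerator and denominator 4 times the quotient is (-256*cos(4*t) + 1536/(4*t - 1)^4)/(24); at t = 0 this is 160/3.

160/3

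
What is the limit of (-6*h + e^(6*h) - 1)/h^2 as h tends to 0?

18

Direct substitution gives 0/0.
Apply L'Hôpital: lim (6*e^(6*h) - 6)/(2*h), still 0/0.
After 2 applications of L'Hôpital's rule the quotient is (36*e^(6*h))/(2); substituting h = 0 gives 18.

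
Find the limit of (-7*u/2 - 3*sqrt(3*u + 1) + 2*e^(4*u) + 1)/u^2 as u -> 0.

155/8

Substitution gives 0/0; apply L'Hôpital's rule 2 times.
After differentiating numerator and denominator 2 times the quotient is (32*e^(4*u) + 27/(4*(3*u + 1)^(3/2)))/(2); at u = 0 this is 155/8.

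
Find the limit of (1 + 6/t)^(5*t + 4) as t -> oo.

e^(30)

Write it as [(1 + 6/t)^t]^(5) · (1 + 6/t)^(4). The bracketed term tends to e^(6) and the second factor to 1, so the limit is e^(30).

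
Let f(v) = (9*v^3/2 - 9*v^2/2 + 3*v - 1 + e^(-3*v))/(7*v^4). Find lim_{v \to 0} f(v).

Direct substitution gives 0/0.
Apply L'Hôpital: lim (27*v^2/2 - 9*v + 3 - 3*e^(-3*v))/(28*v^3), still 0/0.
Apply L'Hôpital: lim (27*v - 9 + 9*e^(-3*v))/(84*v^2), still 0/0.
Apply L'Hôpital: lim (27 - 27*e^(-3*v))/(168*v), still 0/0.
After 4 applications of L'Hôpital's rule the quotient is (81*e^(-3*v))/(168); substituting v = 0 gives 27/56.

27/56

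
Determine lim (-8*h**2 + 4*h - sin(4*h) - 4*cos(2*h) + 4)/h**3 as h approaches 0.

Substitution gives 0/0; apply L'Hôpital's rule 3 times.
After differentiating numerator and denominator 3 times the quotient is (-32*sin(2*h) + 64*cos(4*h))/(6); at h = 0 this is 32/3.

32/3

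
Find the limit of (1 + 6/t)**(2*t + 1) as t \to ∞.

The base → 1 and the exponent → ∞: a 1^∞ form.
Take logarithms: (2t + 1)·ln(1 + 6/t). Since ln(1+u) ~ u for small u, this behaves like (2t)·(6/t) → 12.
So the limit is e^(12).

e^(12)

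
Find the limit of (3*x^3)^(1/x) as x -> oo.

Base → ∞ and exponent → 0: an ∞^0 form.
Take logs: (1/x)·ln(3·x^3) = (ln 3 + 3·ln x)/x → 0.
So the limit is e^0 = 1.

1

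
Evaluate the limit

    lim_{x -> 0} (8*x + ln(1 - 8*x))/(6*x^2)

-16/3

Direct substitution gives 0/0.
Apply L'Hôpital: lim (8 - 8/(1 - 8*x))/(12*x), still 0/0.
After 2 applications of L'Hôpital's rule the quotient is (-64/(1 - 8*x)^2)/(12); substituting x = 0 gives -16/3.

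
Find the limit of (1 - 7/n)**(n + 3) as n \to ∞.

Let L be the limit and take ln: ln L = lim (n + 3)·ln(1 - 7/n) = lim (n + 3)·(-7/n + O(1/n²)) = -7.
Hence L = e^(-7).

e^(-7)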